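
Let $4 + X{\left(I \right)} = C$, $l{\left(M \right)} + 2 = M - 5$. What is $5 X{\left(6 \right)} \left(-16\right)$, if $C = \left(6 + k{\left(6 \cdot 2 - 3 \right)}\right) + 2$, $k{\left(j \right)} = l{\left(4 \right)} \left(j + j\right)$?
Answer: $4000$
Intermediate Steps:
$l{\left(M \right)} = -7 + M$ ($l{\left(M \right)} = -2 + \left(M - 5\right) = -2 + \left(-5 + M\right) = -7 + M$)
$k{\left(j \right)} = - 6 j$ ($k{\left(j \right)} = \left(-7 + 4\right) \left(j + j\right) = - 3 \cdot 2 j = - 6 j$)
$C = -46$ ($C = \left(6 - 6 \left(6 \cdot 2 - 3\right)\right) + 2 = \left(6 - 6 \left(12 - 3\right)\right) + 2 = \left(6 - 54\right) + 2 = -48 + 2 = -46$)
$X{\left(I \right)} = -50$ ($X{\left(I \right)} = -4 - 46 = -50$)
$5 X{\left(6 \right)} \left(-16\right) = 5 \left(-50\right) \left(-16\right) = \left(-250\right) \left(-16\right) = 4000$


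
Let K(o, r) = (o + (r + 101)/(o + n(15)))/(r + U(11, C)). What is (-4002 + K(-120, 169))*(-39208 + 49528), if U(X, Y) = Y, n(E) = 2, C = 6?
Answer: -17060142672/413 ≈ -4.1308e+7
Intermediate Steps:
K(o, r) = (o + (101 + r)/(2 + o))/(6 + r) (K(o, r) = (o + (r + 101)/(o + 2))/(r + 6) = (o + (101 + r)/(2 + o))/(6 + r))
(-4002 + K(-120, 169))*(-39208 + 49528) = (-4002 + (101 + 169 + (-120)² + 2*(-120))/(12 + 2*169 + 6*(-120) - 120*169))*(-39208 + 49528) = (-4002 + (101 + 169 + 14400 - 240)/(12 + 338 - 720 - 20280))*10320 = (-4002 + 14430/(-20650))*10320 = (-4002 - 1/20650*14430)*10320 = (-4002 - 1443/2065)*10320 = -8265573/2065*10320 = -17060142672/413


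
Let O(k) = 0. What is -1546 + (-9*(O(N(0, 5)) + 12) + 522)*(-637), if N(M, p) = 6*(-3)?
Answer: -265264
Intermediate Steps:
N(M, p) = -18
-1546 + (-9*(O(N(0, 5)) + 12) + 522)*(-637) = -1546 + (-9*(0 + 12) + 522)*(-637) = -1546 + (-9*12 + 522)*(-637) = -1546 + (-108 + 522)*(-637) = -1546 + 414*(-637) = -1546 - 263718 = -265264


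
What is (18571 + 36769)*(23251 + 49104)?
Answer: 4004125700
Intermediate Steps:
(18571 + 36769)*(23251 + 49104) = 55340*72355 = 4004125700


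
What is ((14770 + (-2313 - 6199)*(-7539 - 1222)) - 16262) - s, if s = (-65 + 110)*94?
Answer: 74567910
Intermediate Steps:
s = 4230 (s = 45*94 = 4230)
((14770 + (-2313 - 6199)*(-7539 - 1222)) - 16262) - s = ((14770 + (-2313 - 6199)*(-7539 - 1222)) - 16262) - 1*4230 = ((14770 - 8512*(-8761)) - 16262) - 4230 = ((14770 + 74573632) - 16262) - 4230 = (74588402 - 16262) - 4230 = 74572140 - 4230 = 74567910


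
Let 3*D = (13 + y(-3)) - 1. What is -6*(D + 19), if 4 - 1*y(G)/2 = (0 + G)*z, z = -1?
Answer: -142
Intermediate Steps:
y(G) = 8 + 2*G (y(G) = 8 - 2*(0 + G)*(-1) = 8 - 2*G*(-1) = 8 - (-2)*G = 8 + 2*G)
D = 14/3 (D = ((13 + (8 + 2*(-3))) - 1)/3 = ((13 + (8 - 6)) - 1)/3 = ((13 + 2) - 1)/3 = (15 - 1)/3 = (1/3)*14 = 14/3 ≈ 4.6667)
-6*(D + 19) = -6*(14/3 + 19) = -6*71/3 = -142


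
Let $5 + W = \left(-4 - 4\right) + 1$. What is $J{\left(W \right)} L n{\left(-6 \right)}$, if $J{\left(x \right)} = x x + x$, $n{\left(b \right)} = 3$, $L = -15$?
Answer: $-5940$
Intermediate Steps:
$W = -12$ ($W = -5 + \left(\left(-4 - 4\right) + 1\right) = -5 + \left(-8 + 1\right) = -5 - 7 = -12$)
$J{\left(x \right)} = x + x^{2}$ ($J{\left(x \right)} = x^{2} + x = x + x^{2}$)
$J{\left(W \right)} L n{\left(-6 \right)} = - 12 \left(1 - 12\right) \left(-15\right) 3 = \left(-12\right) \left(-11\right) \left(-15\right) 3 = 132 \left(-15\right) 3 = \left(-1980\right) 3 = -5940$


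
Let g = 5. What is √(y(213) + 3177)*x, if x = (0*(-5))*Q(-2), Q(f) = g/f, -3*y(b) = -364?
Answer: 0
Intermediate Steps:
y(b) = 364/3 (y(b) = -⅓*(-364) = 364/3)
Q(f) = 5/f
x = 0 (x = (0*(-5))*(5/(-2)) = 0*(5*(-½)) = 0*(-5/2) = 0)
√(y(213) + 3177)*x = √(364/3 + 3177)*0 = √(9895/3)*0 = (√29685/3)*0 = 0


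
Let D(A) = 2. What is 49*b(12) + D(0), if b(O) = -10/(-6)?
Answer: 251/3 ≈ 83.667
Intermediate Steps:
b(O) = 5/3 (b(O) = -10*(-⅙) = 5/3)
49*b(12) + D(0) = 49*(5/3) + 2 = 245/3 + 2 = 251/3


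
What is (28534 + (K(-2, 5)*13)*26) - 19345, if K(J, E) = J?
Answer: 8513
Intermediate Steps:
(28534 + (K(-2, 5)*13)*26) - 19345 = (28534 - 2*13*26) - 19345 = (28534 - 26*26) - 19345 = (28534 - 676) - 19345 = 27858 - 19345 = 8513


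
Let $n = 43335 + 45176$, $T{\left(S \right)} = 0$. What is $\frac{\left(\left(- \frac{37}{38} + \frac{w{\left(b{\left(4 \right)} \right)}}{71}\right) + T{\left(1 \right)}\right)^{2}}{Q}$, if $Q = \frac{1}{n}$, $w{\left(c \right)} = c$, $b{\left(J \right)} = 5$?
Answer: $\frac{525664085159}{7279204} \approx 72215.0$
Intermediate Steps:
$n = 88511$
$Q = \frac{1}{88511} \approx 1.1298 \cdot 10^{-5}$
$\frac{\left(\left(- \frac{37}{38} + \frac{w{\left(b{\left(4 \right)} \right)}}{71}\right) + T{\left(1 \right)}\right)^{2}}{Q} = \left(\left(- \frac{37}{38} + \frac{5}{71}\right) + 0\right)^{2} \frac{1}{\frac{1}{88511}} = \left(\left(\left(-37\right) \frac{1}{38} + 5 \cdot \frac{1}{71}\right) + 0\right)^{2} \cdot 88511 = \left(\left(- \frac{37}{38} + \frac{5}{71}\right) + 0\right)^{2} \cdot 88511 = \left(- \frac{2437}{2698} + 0\right)^{2} \cdot 88511 = \left(- \frac{2437}{2698}\right)^{2} \cdot 88511 = \frac{5938969}{7279204} \cdot 88511 = \frac{525664085159}{7279204}$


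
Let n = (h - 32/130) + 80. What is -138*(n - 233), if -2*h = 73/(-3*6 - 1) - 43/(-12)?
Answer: 104382763/4940 ≈ 21130.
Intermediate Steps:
h = 59/456 (h = -(73/(-3*6 - 1) - 43/(-12))/2 = -(73/(-18 - 1) - 43*(-1/12))/2 = -(73/(-19) + 43/12)/2 = -(73*(-1/19) + 43/12)/2 = -(-73/19 + 43/12)/2 = -½*(-59/228) = 59/456 ≈ 0.12939)
n = 2367739/29640 (n = (59/456 - 32/130) + 80 = (59/456 - 32*1/130) + 80 = (59/456 - 16/65) + 80 = -3461/29640 + 80 = 2367739/29640 ≈ 79.883)
-138*(n - 233) = -138*(2367739/29640 - 233) = -138*(-4538381/29640) = 104382763/4940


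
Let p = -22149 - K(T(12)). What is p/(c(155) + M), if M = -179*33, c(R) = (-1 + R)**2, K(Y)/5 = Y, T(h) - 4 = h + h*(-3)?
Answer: -22049/17809 ≈ -1.2381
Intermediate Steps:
T(h) = 4 - 2*h (T(h) = 4 + (h + h*(-3)) = 4 + (h - 3*h) = 4 - 2*h)
K(Y) = 5*Y
p = -22049 (p = -22149 - 5*(4 - 2*12) = -22149 - 5*(4 - 24) = -22149 - 5*(-20) = -22149 - 1*(-100) = -22149 + 100 = -22049)
M = -5907
p/(c(155) + M) = -22049/((-1 + 155)**2 - 5907) = -22049/(154**2 - 5907) = -22049/(23716 - 5907) = -22049/17809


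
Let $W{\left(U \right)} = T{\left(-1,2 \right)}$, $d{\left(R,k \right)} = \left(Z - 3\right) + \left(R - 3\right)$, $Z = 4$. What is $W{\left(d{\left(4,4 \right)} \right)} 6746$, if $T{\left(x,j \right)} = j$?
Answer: $13492$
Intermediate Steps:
$d{\left(R,k \right)} = -2 + R$ ($d{\left(R,k \right)} = \left(4 - 3\right) + \left(R - 3\right) = 1 + \left(-3 + R\right) = -2 + R$)
$W{\left(U \right)} = 2$
$W{\left(d{\left(4,4 \right)} \right)} 6746 = 2 \cdot 6746 = 13492$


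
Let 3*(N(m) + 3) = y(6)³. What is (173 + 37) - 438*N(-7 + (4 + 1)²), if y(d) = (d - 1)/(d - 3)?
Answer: 22898/27 ≈ 848.07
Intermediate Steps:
y(d) = (-1 + d)/(-3 + d)
N(m) = -118/81 (N(m) = -3 + ((-1 + 6)/(-3 + 6))³/3 = -3 + (5/3)³/3 = -3 + (⅓)*(125/27) = -3 + 125/81 = -118/81)
(173 + 37) - 438*N(-7 + (4 + 1)²) = (173 + 37) - 438*(-118/81) = 210 + 17228/27 = 22898/27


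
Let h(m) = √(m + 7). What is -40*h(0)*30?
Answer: -1200*√7 ≈ -3174.9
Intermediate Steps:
h(m) = √(7 + m)
-40*h(0)*30 = -40*√(7 + 0)*30 = -40*√7*30 = -1200*√7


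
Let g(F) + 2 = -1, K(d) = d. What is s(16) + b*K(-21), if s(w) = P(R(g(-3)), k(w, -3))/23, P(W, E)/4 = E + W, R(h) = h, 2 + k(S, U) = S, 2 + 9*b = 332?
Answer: -17666/23 ≈ -768.09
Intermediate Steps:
b = 110/3 (b = -2/9 + (⅑)*332 = -2/9 + 332/9 = 110/3 ≈ 36.667)
k(S, U) = -2 + S
g(F) = -3 (g(F) = -2 - 1 = -3)
P(W, E) = 4*E + 4*W (P(W, E) = 4*(E + W) = 4*E + 4*W)
s(w) = -20/23 + 4*w/23 (s(w) = (4*(-2 + w) + 4*(-3))/23 = ((-8 + 4*w) - 12)*(1/23) = (-20 + 4*w)*(1/23) = -20/23 + 4*w/23)
s(16) + b*K(-21) = (-20/23 + (4/23)*16) + (110/3)*(-21) = (-20/23 + 64/23) - 770 = 44/23 - 770 = -17666/23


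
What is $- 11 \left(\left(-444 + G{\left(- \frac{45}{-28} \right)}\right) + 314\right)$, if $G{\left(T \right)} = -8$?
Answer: $1518$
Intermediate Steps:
$- 11 \left(\left(-444 + G{\left(- \frac{45}{-28} \right)}\right) + 314\right) = - 11 \left(\left(-444 - 8\right) + 314\right) = - 11 \left(-452 + 314\right) = \left(-11\right) \left(-138\right) = 1518$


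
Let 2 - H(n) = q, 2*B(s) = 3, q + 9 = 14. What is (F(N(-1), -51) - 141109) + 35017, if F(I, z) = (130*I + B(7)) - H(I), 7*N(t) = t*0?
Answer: -212175/2 ≈ -1.0609e+5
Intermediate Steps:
q = 5 (q = -9 + 14 = 5)
B(s) = 3/2 (B(s) = (½)*3 = 3/2)
H(n) = -3 (H(n) = 2 - 1*5 = 2 - 5 = -3)
N(t) = 0 (N(t) = (t*0)/7 = (⅐)*0 = 0)
F(I, z) = 9/2 + 130*I (F(I, z) = (130*I + 3/2) - 1*(-3) = (3/2 + 130*I) + 3 = 9/2 + 130*I)
(F(N(-1), -51) - 141109) + 35017 = ((9/2 + 130*0) - 141109) + 35017 = ((9/2 + 0) - 141109) + 35017 = (9/2 - 141109) + 35017 = -282209/2 + 35017 = -212175/2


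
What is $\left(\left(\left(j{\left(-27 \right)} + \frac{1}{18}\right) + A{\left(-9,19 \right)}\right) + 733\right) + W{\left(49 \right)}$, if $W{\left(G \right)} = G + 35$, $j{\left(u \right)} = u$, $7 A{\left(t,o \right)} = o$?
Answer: $\frac{99889}{126} \approx 792.77$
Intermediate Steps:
$A{\left(t,o \right)} = \frac{o}{7}$
$W{\left(G \right)} = 35 + G$
$\left(\left(\left(j{\left(-27 \right)} + \frac{1}{18}\right) + A{\left(-9,19 \right)}\right) + 733\right) + W{\left(49 \right)} = \left(\left(\left(-27 + \frac{1}{18}\right) + \frac{1}{7} \cdot 19\right) + 733\right) + \left(35 + 49\right) = \left(\left(\left(-27 + \frac{1}{18}\right) + \frac{19}{7}\right) + 733\right) + 84 = \left(\left(- \frac{485}{18} + \frac{19}{7}\right) + 733\right) + 84 = \left(- \frac{3053}{126} + 733\right) + 84 = \frac{89305}{126} + 84 = \frac{99889}{126}$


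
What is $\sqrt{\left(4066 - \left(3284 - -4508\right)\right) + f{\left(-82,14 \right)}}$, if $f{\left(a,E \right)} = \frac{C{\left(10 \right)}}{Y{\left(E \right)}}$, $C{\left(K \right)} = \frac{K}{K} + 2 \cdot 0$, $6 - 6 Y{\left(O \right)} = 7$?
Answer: $2 i \sqrt{933} \approx 61.09 i$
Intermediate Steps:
$Y{\left(O \right)} = - \frac{1}{6}$ ($Y{\left(O \right)} = 1 - \frac{7}{6} = - \frac{1}{6}$)
$C{\left(K \right)} = 1$ ($C{\left(K \right)} = 1 + 0 = 1$)
$f{\left(a,E \right)} = -6$ ($f{\left(a,E \right)} = 1 \frac{1}{- \frac{1}{6}} = 1 \left(-6\right) = -6$)
$\sqrt{\left(4066 - \left(3284 - -4508\right)\right) + f{\left(-82,14 \right)}} = \sqrt{\left(4066 - \left(3284 - -4508\right)\right) - 6} = \sqrt{\left(4066 - \left(3284 + 4508\right)\right) - 6} = \sqrt{\left(4066 - 7792\right) - 6} = \sqrt{-3726 - 6} = \sqrt{-3732} = 2 i \sqrt{933}$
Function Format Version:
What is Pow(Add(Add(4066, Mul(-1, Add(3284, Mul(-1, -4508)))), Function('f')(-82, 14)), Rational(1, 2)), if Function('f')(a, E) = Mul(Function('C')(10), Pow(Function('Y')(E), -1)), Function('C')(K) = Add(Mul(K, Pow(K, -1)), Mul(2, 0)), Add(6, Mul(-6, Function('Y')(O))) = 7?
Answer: Mul(2, I, Pow(933, Rational(1, 2))) ≈ Mul(61.090, I)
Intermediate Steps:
Function('Y')(O) = Rational(-1, 6) (Function('Y')(O) = Add(1, Mul(Rational(-1, 6), 7)) = Add(1, Rational(-7, 6)) = Rational(-1, 6))
Function('C')(K) = 1 (Function('C')(K) = Add(1, 0) = 1)
Function('f')(a, E) = -6 (Function('f')(a, E) = Mul(1, Pow(Rational(-1, 6), -1)) = Mul(1, -6) = -6)
Pow(Add(Add(4066, Mul(-1, Add(3284, Mul(-1, -4508)))), Function('f')(-82, 14)), Rational(1, 2)) = Pow(Add(Add(4066, Mul(-1, Add(3284, Mul(-1, -4508)))), -6), Rational(1, 2)) = Pow(Add(Add(4066, Mul(-1, Add(3284, 4508))), -6), Rational(1, 2)) = Pow(Add(Add(4066, Mul(-1, 7792)), -6), Rational(1, 2)) = Pow(Add(Add(4066, -7792), -6), Rational(1, 2)) = Pow(Add(-3726, -6), Rational(1, 2)) = Pow(-3732, Rational(1, 2)) = Mul(2, I, Pow(933, Rational(1, 2)))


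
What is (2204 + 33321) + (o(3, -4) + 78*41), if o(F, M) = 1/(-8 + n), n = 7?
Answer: 38722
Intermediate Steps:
o(F, M) = -1 (o(F, M) = 1/(-8 + 7) = 1/(-1) = -1)
(2204 + 33321) + (o(3, -4) + 78*41) = (2204 + 33321) + (-1 + 78*41) = 35525 + (-1 + 3198) = 35525 + 3197 = 38722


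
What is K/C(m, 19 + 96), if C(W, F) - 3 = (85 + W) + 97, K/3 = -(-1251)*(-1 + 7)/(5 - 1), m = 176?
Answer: 11259/722 ≈ 15.594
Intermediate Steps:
K = 11259/2 (K = 3*(-(-1251)*(-1 + 7)/(5 - 1)) = 3*(-(-1251)*6/4) = 3*(-(-1251)*6*(¼)) = 3*(-(-1251)*3/2) = 3*(-139*(-27/2)) = 3*(3753/2) = 11259/2 ≈ 5629.5)
C(W, F) = 185 + W (C(W, F) = 3 + ((85 + W) + 97) = 3 + (182 + W) = 185 + W)
K/C(m, 19 + 96) = 11259/(2*(185 + 176)) = (11259/2)/361 = (11259/2)*(1/361) = 11259/722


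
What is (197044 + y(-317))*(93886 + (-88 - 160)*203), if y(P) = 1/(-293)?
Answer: 2513849081922/293 ≈ 8.5797e+9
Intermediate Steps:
y(P) = -1/293
(197044 + y(-317))*(93886 + (-88 - 160)*203) = (197044 - 1/293)*(93886 + (-88 - 160)*203) = 57733891*(93886 - 248*203)/293 = 57733891*(93886 - 50344)/293 = (57733891/293)*43542 = 2513849081922/293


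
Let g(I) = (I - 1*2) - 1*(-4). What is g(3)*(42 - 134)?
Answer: -460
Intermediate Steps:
g(I) = 2 + I (g(I) = (I - 2) + 4 = (-2 + I) + 4 = 2 + I)
g(3)*(42 - 134) = (2 + 3)*(42 - 134) = 5*(-92) = -460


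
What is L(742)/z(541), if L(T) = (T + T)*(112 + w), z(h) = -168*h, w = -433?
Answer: 5671/1082 ≈ 5.2412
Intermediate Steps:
L(T) = -642*T (L(T) = (T + T)*(112 - 433) = (2*T)*(-321) = -642*T)
L(742)/z(541) = (-642*742)/((-168*541)) = -476364/(-90888) = -476364*(-1/90888) = 5671/1082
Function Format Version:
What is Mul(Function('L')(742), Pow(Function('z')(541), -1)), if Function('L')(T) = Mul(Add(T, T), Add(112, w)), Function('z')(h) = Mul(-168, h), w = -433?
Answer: Rational(5671, 1082) ≈ 5.2412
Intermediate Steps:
Function('L')(T) = Mul(-642, T) (Function('L')(T) = Mul(Add(T, T), Add(112, -433)) = Mul(Mul(2, T), -321) = Mul(-642, T))
Mul(Function('L')(742), Pow(Function('z')(541), -1)) = Mul(Mul(-642, 742), Pow(Mul(-168, 541), -1)) = Mul(-476364, Pow(-90888, -1)) = Mul(-476364, Rational(-1, 90888)) = Rational(5671, 1082)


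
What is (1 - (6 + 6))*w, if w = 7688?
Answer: -84568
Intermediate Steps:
(1 - (6 + 6))*w = (1 - (6 + 6))*7688 = (1 - 1*12)*7688 = (1 - 12)*7688 = -11*7688 = -84568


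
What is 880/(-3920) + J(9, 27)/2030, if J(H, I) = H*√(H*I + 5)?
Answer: -11/49 + 9*√62/1015 ≈ -0.15467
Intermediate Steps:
J(H, I) = H*√(5 + H*I)
880/(-3920) + J(9, 27)/2030 = 880/(-3920) + (9*√(5 + 9*27))/2030 = 880*(-1/3920) + (9*√(5 + 243))*(1/2030) = -11/49 + (9*√248)*(1/2030) = -11/49 + (9*(2*√62))*(1/2030) = -11/49 + (18*√62)*(1/2030) = -11/49 + 9*√62/1015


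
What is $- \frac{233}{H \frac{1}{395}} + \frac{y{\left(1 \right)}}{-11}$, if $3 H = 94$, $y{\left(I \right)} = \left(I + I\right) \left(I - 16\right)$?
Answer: $- \frac{3034335}{1034} \approx -2934.6$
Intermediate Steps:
$y{\left(I \right)} = 2 I \left(-16 + I\right)$
$H = \frac{94}{3}$ ($H = \frac{1}{3} \cdot 94 = \frac{94}{3} \approx 31.333$)
$- \frac{233}{H \frac{1}{395}} + \frac{y{\left(1 \right)}}{-11} = - \frac{233}{\frac{94}{3} \cdot \frac{1}{395}} + \frac{2 \cdot 1 \left(-16 + 1\right)}{-11} = - \frac{233}{\frac{94}{3} \cdot \frac{1}{395}} + 2 \cdot 1 \left(-15\right) \left(- \frac{1}{11}\right) = - \frac{233}{\frac{94}{1185}} - - \frac{30}{11} = \left(-233\right) \frac{1185}{94} + \frac{30}{11} = - \frac{276105}{94} + \frac{30}{11} = - \frac{3034335}{1034}$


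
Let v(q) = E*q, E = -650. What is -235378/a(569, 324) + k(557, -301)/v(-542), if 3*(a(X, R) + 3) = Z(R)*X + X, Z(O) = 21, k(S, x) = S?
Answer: -248764040687/4406920700 ≈ -56.448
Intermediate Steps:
a(X, R) = -3 + 22*X/3 (a(X, R) = -3 + (21*X + X)/3 = -3 + (22*X)/3 = -3 + 22*X/3)
v(q) = -650*q
-235378/a(569, 324) + k(557, -301)/v(-542) = -235378/(-3 + (22/3)*569) + 557/((-650*(-542))) = -235378/(-3 + 12518/3) + 557/352300 = -235378/12509/3 + 557*(1/352300) = -235378*3/12509 + 557/352300 = -706134/12509 + 557/352300 = -248764040687/4406920700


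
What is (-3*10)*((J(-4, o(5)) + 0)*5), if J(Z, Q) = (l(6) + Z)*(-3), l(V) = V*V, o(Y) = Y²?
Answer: 14400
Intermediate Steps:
l(V) = V²
J(Z, Q) = -108 - 3*Z (J(Z, Q) = (6² + Z)*(-3) = (36 + Z)*(-3) = -108 - 3*Z)
(-3*10)*((J(-4, o(5)) + 0)*5) = (-3*10)*(((-108 - 3*(-4)) + 0)*5) = -30*((-108 + 12) + 0)*5 = -30*(-96 + 0)*5 = -(-2880)*5 = -30*(-480) = 14400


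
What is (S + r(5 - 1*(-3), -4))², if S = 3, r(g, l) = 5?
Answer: 64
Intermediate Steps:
(S + r(5 - 1*(-3), -4))² = (3 + 5)² = 8² = 64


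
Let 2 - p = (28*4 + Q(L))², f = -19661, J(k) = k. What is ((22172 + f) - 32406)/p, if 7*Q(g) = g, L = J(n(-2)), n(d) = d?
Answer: 1464855/611426 ≈ 2.3958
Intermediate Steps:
L = -2
Q(g) = g/7
p = -611426/49 (p = 2 - (28*4 + (⅐)*(-2))² = 2 - (112 - 2/7)² = 2 - (782/7)² = 2 - 1*611524/49 = 2 - 611524/49 = -611426/49 ≈ -12478.)
((22172 + f) - 32406)/p = ((22172 - 19661) - 32406)/(-611426/49) = (2511 - 32406)*(-49/611426) = -29895*(-49/611426) = 1464855/611426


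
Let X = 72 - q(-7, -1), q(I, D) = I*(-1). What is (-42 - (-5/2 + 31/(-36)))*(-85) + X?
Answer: 120575/36 ≈ 3349.3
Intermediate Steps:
q(I, D) = -I
X = 65 (X = 72 - (-1)*(-7) = 72 - 1*7 = 72 - 7 = 65)
(-42 - (-5/2 + 31/(-36)))*(-85) + X = (-42 - (-5/2 + 31/(-36)))*(-85) + 65 = (-42 - (-5*1/2 + 31*(-1/36)))*(-85) + 65 = (-42 - (-5/2 - 31/36))*(-85) + 65 = (-42 - 1*(-121/36))*(-85) + 65 = (-42 + 121/36)*(-85) + 65 = -1391/36*(-85) + 65 = 118235/36 + 65 = 120575/36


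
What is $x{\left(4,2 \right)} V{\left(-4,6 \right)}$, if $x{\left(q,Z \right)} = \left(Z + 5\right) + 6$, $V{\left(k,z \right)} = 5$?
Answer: $65$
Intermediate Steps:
$x{\left(q,Z \right)} = 11 + Z$ ($x{\left(q,Z \right)} = \left(5 + Z\right) + 6 = 11 + Z$)
$x{\left(4,2 \right)} V{\left(-4,6 \right)} = \left(11 + 2\right) 5 = 13 \cdot 5 = 65$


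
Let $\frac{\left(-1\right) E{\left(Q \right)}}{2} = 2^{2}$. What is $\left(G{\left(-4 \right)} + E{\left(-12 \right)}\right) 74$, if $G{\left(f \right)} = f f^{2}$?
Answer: $-5328$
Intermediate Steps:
$E{\left(Q \right)} = -8$ ($E{\left(Q \right)} = - 2 \cdot 2^{2} = \left(-2\right) 4 = -8$)
$G{\left(f \right)} = f^{3}$
$\left(G{\left(-4 \right)} + E{\left(-12 \right)}\right) 74 = \left(\left(-4\right)^{3} - 8\right) 74 = \left(-64 - 8\right) 74 = \left(-72\right) 74 = -5328$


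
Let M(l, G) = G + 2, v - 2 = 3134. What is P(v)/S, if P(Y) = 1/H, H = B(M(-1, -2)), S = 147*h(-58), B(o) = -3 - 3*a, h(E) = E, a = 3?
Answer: 1/102312 ≈ 9.7740e-6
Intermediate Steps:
v = 3136 (v = 2 + 3134 = 3136)
M(l, G) = 2 + G
B(o) = -12 (B(o) = -3 - 3*3 = -3 - 9 = -12)
S = -8526 (S = 147*(-58) = -8526)
H = -12
P(Y) = -1/12 (P(Y) = 1/(-12) = -1/12)
P(v)/S = -1/12/(-8526) = -1/12*(-1/8526) = 1/102312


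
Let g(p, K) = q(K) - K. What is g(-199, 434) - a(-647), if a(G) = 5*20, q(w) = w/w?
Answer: -533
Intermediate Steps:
q(w) = 1
g(p, K) = 1 - K
a(G) = 100
g(-199, 434) - a(-647) = (1 - 1*434) - 1*100 = (1 - 434) - 100 = -433 - 100 = -533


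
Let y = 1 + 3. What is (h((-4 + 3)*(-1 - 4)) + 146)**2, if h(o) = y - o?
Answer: 21025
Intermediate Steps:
y = 4
h(o) = 4 - o
(h((-4 + 3)*(-1 - 4)) + 146)**2 = ((4 - (-4 + 3)*(-1 - 4)) + 146)**2 = ((4 - (-1)*(-5)) + 146)**2 = ((4 - 1*5) + 146)**2 = ((4 - 5) + 146)**2 = (-1 + 146)**2 = 145**2 = 21025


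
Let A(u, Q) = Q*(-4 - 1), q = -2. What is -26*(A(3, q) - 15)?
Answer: 130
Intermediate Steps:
A(u, Q) = -5*Q (A(u, Q) = Q*(-5) = -5*Q)
-26*(A(3, q) - 15) = -26*(-5*(-2) - 15) = -26*(10 - 15) = -26*(-5) = 130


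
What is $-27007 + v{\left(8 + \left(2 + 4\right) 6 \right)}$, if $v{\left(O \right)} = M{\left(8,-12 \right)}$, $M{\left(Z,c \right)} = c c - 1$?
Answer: $-26864$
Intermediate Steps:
$M{\left(Z,c \right)} = -1 + c^{2}$ ($M{\left(Z,c \right)} = c^{2} - 1 = -1 + c^{2}$)
$v{\left(O \right)} = 143$ ($v{\left(O \right)} = -1 + \left(-12\right)^{2} = -1 + 144 = 143$)
$-27007 + v{\left(8 + \left(2 + 4\right) 6 \right)} = -27007 + 143 = -26864$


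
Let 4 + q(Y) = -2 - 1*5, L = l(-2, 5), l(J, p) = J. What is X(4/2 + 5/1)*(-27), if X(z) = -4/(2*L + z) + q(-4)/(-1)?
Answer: -261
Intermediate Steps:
L = -2
q(Y) = -11 (q(Y) = -4 + (-2 - 1*5) = -4 + (-2 - 5) = -4 - 7 = -11)
X(z) = 11 - 4/(-4 + z) (X(z) = -4/(2*(-2) + z) - 11/(-1) = -4/(-4 + z) - 11*(-1) = -4/(-4 + z) + 11 = 11 - 4/(-4 + z))
X(4/2 + 5/1)*(-27) = ((-48 + 11*(4/2 + 5/1))/(-4 + (4/2 + 5/1)))*(-27) = ((-48 + 11*(4*(½) + 5*1))/(-4 + (4*(½) + 5*1)))*(-27) = ((-48 + 11*(2 + 5))/(-4 + (2 + 5)))*(-27) = ((-48 + 11*7)/(-4 + 7))*(-27) = ((-48 + 77)/3)*(-27) = ((⅓)*29)*(-27) = (29/3)*(-27) = -261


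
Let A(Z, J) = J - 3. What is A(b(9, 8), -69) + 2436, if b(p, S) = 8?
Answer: 2364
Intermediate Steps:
A(Z, J) = -3 + J
A(b(9, 8), -69) + 2436 = (-3 - 69) + 2436 = -72 + 2436 = 2364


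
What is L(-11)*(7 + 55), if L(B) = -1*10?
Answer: -620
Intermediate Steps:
L(B) = -10
L(-11)*(7 + 55) = -10*(7 + 55) = -10*62 = -620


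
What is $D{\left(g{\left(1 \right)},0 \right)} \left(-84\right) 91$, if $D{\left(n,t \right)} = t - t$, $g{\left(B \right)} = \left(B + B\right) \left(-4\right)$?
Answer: $0$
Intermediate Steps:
$g{\left(B \right)} = - 8 B$ ($g{\left(B \right)} = 2 B \left(-4\right) = - 8 B$)
$D{\left(n,t \right)} = 0$
$D{\left(g{\left(1 \right)},0 \right)} \left(-84\right) 91 = 0 \left(-84\right) 91 = 0 \cdot 91 = 0$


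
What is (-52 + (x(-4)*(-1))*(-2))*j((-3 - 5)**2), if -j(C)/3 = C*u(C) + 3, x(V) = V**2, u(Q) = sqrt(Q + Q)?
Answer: 180 + 30720*sqrt(2) ≈ 43625.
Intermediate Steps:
u(Q) = sqrt(2)*sqrt(Q) (u(Q) = sqrt(2*Q) = sqrt(2)*sqrt(Q))
j(C) = -9 - 3*sqrt(2)*C**(3/2) (j(C) = -3*(C*(sqrt(2)*sqrt(C)) + 3) = -3*(sqrt(2)*C**(3/2) + 3) = -3*(3 + sqrt(2)*C**(3/2)) = -9 - 3*sqrt(2)*C**(3/2))
(-52 + (x(-4)*(-1))*(-2))*j((-3 - 5)**2) = (-52 + ((-4)**2*(-1))*(-2))*(-9 - 3*sqrt(2)*((-3 - 5)**2)**(3/2)) = (-52 + (16*(-1))*(-2))*(-9 - 3*sqrt(2)*((-8)**2)**(3/2)) = (-52 - 16*(-2))*(-9 - 3*sqrt(2)*64**(3/2)) = (-52 + 32)*(-9 - 3*sqrt(2)*512) = -20*(-9 - 1536*sqrt(2)) = 180 + 30720*sqrt(2)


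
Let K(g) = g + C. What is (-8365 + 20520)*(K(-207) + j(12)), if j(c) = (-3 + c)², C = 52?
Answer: -899470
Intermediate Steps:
K(g) = 52 + g (K(g) = g + 52 = 52 + g)
(-8365 + 20520)*(K(-207) + j(12)) = (-8365 + 20520)*((52 - 207) + (-3 + 12)²) = 12155*(-155 + 9²) = 12155*(-155 + 81) = 12155*(-74) = -899470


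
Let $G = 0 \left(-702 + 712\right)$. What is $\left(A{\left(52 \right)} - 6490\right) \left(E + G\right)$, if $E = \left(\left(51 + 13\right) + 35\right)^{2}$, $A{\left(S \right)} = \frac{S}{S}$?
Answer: $-63598689$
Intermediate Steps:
$G = 0$ ($G = 0 \cdot 10 = 0$)
$A{\left(S \right)} = 1$
$E = 9801$ ($E = \left(64 + 35\right)^{2} = 99^{2} = 9801$)
$\left(A{\left(52 \right)} - 6490\right) \left(E + G\right) = \left(1 - 6490\right) \left(9801 + 0\right) = \left(-6489\right) 9801 = -63598689$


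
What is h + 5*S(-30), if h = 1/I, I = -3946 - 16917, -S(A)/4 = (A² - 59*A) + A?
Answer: -1101566401/20863 ≈ -52800.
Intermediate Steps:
S(A) = -4*A² + 232*A (S(A) = -4*((A² - 59*A) + A) = -4*(A² - 58*A) = -4*A² + 232*A)
I = -20863
h = -1/20863 (h = 1/(-20863) = -1/20863 ≈ -4.7932e-5)
h + 5*S(-30) = -1/20863 + 5*(4*(-30)*(58 - 1*(-30))) = -1/20863 + 5*(4*(-30)*(58 + 30)) = -1/20863 + 5*(4*(-30)*88) = -1/20863 + 5*(-10560) = -1/20863 - 52800 = -1101566401/20863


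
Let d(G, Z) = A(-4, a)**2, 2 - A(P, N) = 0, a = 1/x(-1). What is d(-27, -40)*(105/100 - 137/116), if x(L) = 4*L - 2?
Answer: -76/145 ≈ -0.52414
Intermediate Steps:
x(L) = -2 + 4*L
a = -1/6 (a = 1/(-2 + 4*(-1)) = 1/(-2 - 4) = 1/(-6) = -1/6 ≈ -0.16667)
A(P, N) = 2 (A(P, N) = 2 - 1*0 = 2 + 0 = 2)
d(G, Z) = 4 (d(G, Z) = 2**2 = 4)
d(-27, -40)*(105/100 - 137/116) = 4*(105/100 - 137/116) = 4*(105*(1/100) - 137*1/116) = 4*(21/20 - 137/116) = 4*(-19/145) = -76/145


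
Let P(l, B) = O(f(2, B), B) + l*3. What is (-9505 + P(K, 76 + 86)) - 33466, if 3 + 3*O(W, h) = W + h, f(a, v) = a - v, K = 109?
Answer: -127933/3 ≈ -42644.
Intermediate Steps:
O(W, h) = -1 + W/3 + h/3 (O(W, h) = -1 + (W + h)/3 = -1 + (W/3 + h/3) = -1 + W/3 + h/3)
P(l, B) = -⅓ + 3*l (P(l, B) = (-1 + (2 - B)/3 + B/3) + l*3 = (-1 + (⅔ - B/3) + B/3) + 3*l = -⅓ + 3*l)
(-9505 + P(K, 76 + 86)) - 33466 = (-9505 + (-⅓ + 3*109)) - 33466 = (-9505 + (-⅓ + 327)) - 33466 = (-9505 + 980/3) - 33466 = -27535/3 - 33466 = -127933/3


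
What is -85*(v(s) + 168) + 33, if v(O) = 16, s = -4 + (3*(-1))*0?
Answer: -15607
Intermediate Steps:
s = -4 (s = -4 - 3*0 = -4 + 0 = -4)
-85*(v(s) + 168) + 33 = -85*(16 + 168) + 33 = -85*184 + 33 = -15640 + 33 = -15607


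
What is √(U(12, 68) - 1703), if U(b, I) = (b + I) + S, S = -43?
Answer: 7*I*√34 ≈ 40.817*I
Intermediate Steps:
U(b, I) = -43 + I + b (U(b, I) = (b + I) - 43 = (I + b) - 43 = -43 + I + b)
√(U(12, 68) - 1703) = √((-43 + 68 + 12) - 1703) = √(37 - 1703) = √(-1666) = 7*I*√34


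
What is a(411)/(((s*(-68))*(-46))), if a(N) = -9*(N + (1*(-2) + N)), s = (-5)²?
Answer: -369/3910 ≈ -0.094373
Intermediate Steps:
s = 25
a(N) = 18 - 18*N (a(N) = -9*(N + (-2 + N)) = -9*(-2 + 2*N) = 18 - 18*N)
a(411)/(((s*(-68))*(-46))) = (18 - 18*411)/(((25*(-68))*(-46))) = (18 - 7398)/((-1700*(-46))) = -7380/78200 = -7380*1/78200 = -369/3910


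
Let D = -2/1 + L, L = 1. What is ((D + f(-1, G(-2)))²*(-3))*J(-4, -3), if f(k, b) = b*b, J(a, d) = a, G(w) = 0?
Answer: 12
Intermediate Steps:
D = -1 (D = -2/1 + 1 = -2*1 + 1 = -2 + 1 = -1)
f(k, b) = b²
((D + f(-1, G(-2)))²*(-3))*J(-4, -3) = ((-1 + 0²)²*(-3))*(-4) = ((-1 + 0)²*(-3))*(-4) = ((-1)²*(-3))*(-4) = (1*(-3))*(-4) = -3*(-4) = 12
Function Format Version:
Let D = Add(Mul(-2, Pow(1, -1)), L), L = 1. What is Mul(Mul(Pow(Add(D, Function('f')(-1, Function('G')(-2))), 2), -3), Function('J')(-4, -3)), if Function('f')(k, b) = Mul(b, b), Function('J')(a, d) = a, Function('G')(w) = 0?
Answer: 12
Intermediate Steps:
D = -1 (D = Add(Mul(-2, Pow(1, -1)), 1) = Add(Mul(-2, 1), 1) = Add(-2, 1) = -1)
Function('f')(k, b) = Pow(b, 2)
Mul(Mul(Pow(Add(D, Function('f')(-1, Function('G')(-2))), 2), -3), Function('J')(-4, -3)) = Mul(Mul(Pow(Add(-1, Pow(0, 2)), 2), -3), -4) = Mul(Mul(Pow(Add(-1, 0), 2), -3), -4) = Mul(Mul(Pow(-1, 2), -3), -4) = Mul(Mul(1, -3), -4) = Mul(-3, -4) = 12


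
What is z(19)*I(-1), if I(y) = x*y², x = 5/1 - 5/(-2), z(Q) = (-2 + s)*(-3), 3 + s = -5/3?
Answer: 150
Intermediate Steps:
s = -14/3 (s = -3 - 5/3 = -14/3 ≈ -4.6667)
z(Q) = 20 (z(Q) = (-2 - 14/3)*(-3) = -20/3*(-3) = 20)
x = 15/2 (x = 5*1 - 5*(-½) = 5 + 5/2 = 15/2 ≈ 7.5000)
I(y) = 15*y²/2
z(19)*I(-1) = 20*((15/2)*(-1)²) = 20*((15/2)*1) = 20*(15/2) = 150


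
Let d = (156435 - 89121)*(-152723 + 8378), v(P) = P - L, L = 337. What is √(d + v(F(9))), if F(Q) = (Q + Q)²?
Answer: I*√9716439343 ≈ 98572.0*I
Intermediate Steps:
F(Q) = 4*Q² (F(Q) = (2*Q)² = 4*Q²)
v(P) = -337 + P (v(P) = P - 1*337 = P - 337 = -337 + P)
d = -9716439330 (d = 67314*(-144345) = -9716439330)
√(d + v(F(9))) = √(-9716439330 + (-337 + 4*9²)) = √(-9716439330 + (-337 + 4*81)) = √(-9716439330 + (-337 + 324)) = √(-9716439330 - 13) = √(-9716439343) = I*√9716439343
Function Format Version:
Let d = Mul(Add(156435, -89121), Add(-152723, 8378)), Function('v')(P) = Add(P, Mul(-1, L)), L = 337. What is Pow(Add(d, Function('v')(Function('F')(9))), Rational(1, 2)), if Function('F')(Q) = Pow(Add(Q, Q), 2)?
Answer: Mul(I, Pow(9716439343, Rational(1, 2))) ≈ Mul(98572., I)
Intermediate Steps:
Function('F')(Q) = Mul(4, Pow(Q, 2)) (Function('F')(Q) = Pow(Mul(2, Q), 2) = Mul(4, Pow(Q, 2)))
Function('v')(P) = Add(-337, P) (Function('v')(P) = Add(P, Mul(-1, 337)) = Add(P, -337) = Add(-337, P))
d = -9716439330 (d = Mul(67314, -144345) = -9716439330)
Pow(Add(d, Function('v')(Function('F')(9))), Rational(1, 2)) = Pow(Add(-9716439330, Add(-337, Mul(4, Pow(9, 2)))), Rational(1, 2)) = Pow(Add(-9716439330, Add(-337, Mul(4, 81))), Rational(1, 2)) = Pow(Add(-9716439330, Add(-337, 324)), Rational(1, 2)) = Pow(Add(-9716439330, -13), Rational(1, 2)) = Pow(-9716439343, Rational(1, 2)) = Mul(I, Pow(9716439343, Rational(1, 2)))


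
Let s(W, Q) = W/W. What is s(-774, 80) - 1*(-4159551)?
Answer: 4159552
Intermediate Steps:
s(W, Q) = 1
s(-774, 80) - 1*(-4159551) = 1 - 1*(-4159551) = 1 + 4159551 = 4159552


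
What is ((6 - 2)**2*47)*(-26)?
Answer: -19552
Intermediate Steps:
((6 - 2)**2*47)*(-26) = (4**2*47)*(-26) = (16*47)*(-26) = 752*(-26) = -19552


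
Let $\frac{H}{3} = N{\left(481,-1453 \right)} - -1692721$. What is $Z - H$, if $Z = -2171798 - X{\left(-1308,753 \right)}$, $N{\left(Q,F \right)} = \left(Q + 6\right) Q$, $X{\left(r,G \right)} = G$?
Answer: $-7953455$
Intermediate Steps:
$N{\left(Q,F \right)} = Q \left(6 + Q\right)$ ($N{\left(Q,F \right)} = \left(6 + Q\right) Q = Q \left(6 + Q\right)$)
$Z = -2172551$ ($Z = -2171798 - 753 = -2172551$)
$H = 5780904$ ($H = 3 \left(481 \left(6 + 481\right) - -1692721\right) = 3 \left(481 \cdot 487 + 1692721\right) = 3 \left(234247 + 1692721\right) = 3 \cdot 1926968 = 5780904$)
$Z - H = -2172551 - 5780904 = -7953455$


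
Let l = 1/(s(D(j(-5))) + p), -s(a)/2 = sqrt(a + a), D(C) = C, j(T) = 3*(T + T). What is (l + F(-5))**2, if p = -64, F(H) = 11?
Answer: (-465169*I + 61864*sqrt(15))/(16*(-241*I + 32*sqrt(15))) ≈ 120.68 + 0.078498*I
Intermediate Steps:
j(T) = 6*T (j(T) = 3*(2*T) = 6*T)
s(a) = -2*sqrt(2)*sqrt(a) (s(a) = -2*sqrt(a + a) = -2*sqrt(2)*sqrt(a))
l = 1/(-64 - 4*I*sqrt(15)) (l = 1/(-2*sqrt(2)*sqrt(6*(-5)) - 64) = 1/(-2*sqrt(2)*sqrt(-30) - 64) = 1/(-2*sqrt(2)*I*sqrt(30) - 64) = 1/(-4*I*sqrt(15) - 64) = 1/(-64 - 4*I*sqrt(15)) ≈ -0.01476 + 0.0035729*I)
(l + F(-5))**2 = (I/(4*(sqrt(15) - 16*I)) + 11)**2 = (11 + I/(4*(sqrt(15) - 16*I)))**2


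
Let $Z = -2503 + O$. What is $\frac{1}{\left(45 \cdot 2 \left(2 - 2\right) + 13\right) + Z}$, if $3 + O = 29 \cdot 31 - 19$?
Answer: $- \frac{1}{1613} \approx -0.00061996$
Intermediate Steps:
$O = 877$ ($O = -3 + \left(29 \cdot 31 - 19\right) = -3 + \left(899 - 19\right) = -3 + 880 = 877$)
$Z = -1626$ ($Z = -2503 + 877 = -1626$)
$\frac{1}{\left(45 \cdot 2 \left(2 - 2\right) + 13\right) + Z} = \frac{1}{\left(45 \cdot 2 \left(2 - 2\right) + 13\right) - 1626} = \frac{1}{\left(45 \cdot 2 \cdot 0 + 13\right) - 1626} = \frac{1}{\left(45 \cdot 0 + 13\right) - 1626} = \frac{1}{\left(0 + 13\right) - 1626} = \frac{1}{13 - 1626} = \frac{1}{-1613} = - \frac{1}{1613}$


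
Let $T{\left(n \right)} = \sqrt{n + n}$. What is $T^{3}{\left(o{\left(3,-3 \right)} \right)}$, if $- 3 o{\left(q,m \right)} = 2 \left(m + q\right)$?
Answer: $0$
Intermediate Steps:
$o{\left(q,m \right)} = - \frac{2 m}{3} - \frac{2 q}{3}$ ($o{\left(q,m \right)} = - \frac{2 \left(m + q\right)}{3} = - \frac{2 m + 2 q}{3} = - \frac{2 m}{3} - \frac{2 q}{3}$)
$T{\left(n \right)} = \sqrt{2} \sqrt{n}$ ($T{\left(n \right)} = \sqrt{2 n} = \sqrt{2} \sqrt{n}$)
$T^{3}{\left(o{\left(3,-3 \right)} \right)} = \left(\sqrt{2} \sqrt{\left(- \frac{2}{3}\right) \left(-3\right) - 2}\right)^{3} = \left(\sqrt{2} \sqrt{2 - 2}\right)^{3} = \left(\sqrt{2} \sqrt{0}\right)^{3} = \left(\sqrt{2} \cdot 0\right)^{3} = 0^{3} = 0$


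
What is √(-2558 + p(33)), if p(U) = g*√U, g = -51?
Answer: √(-2558 - 51*√33) ≈ 53.394*I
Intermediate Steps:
p(U) = -51*√U
√(-2558 + p(33)) = √(-2558 - 51*√33)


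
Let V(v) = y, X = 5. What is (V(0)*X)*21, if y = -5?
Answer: -525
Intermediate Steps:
V(v) = -5
(V(0)*X)*21 = -5*5*21 = -25*21 = -525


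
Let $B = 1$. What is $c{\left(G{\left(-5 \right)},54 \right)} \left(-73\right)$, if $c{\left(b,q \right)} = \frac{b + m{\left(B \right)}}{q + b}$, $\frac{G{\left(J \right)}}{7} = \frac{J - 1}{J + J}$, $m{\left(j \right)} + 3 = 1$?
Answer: $- \frac{803}{291} \approx -2.7594$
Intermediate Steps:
$m{\left(j \right)} = -2$ ($m{\left(j \right)} = -3 + 1 = -2$)
$G{\left(J \right)} = \frac{7 \left(-1 + J\right)}{2 J}$ ($G{\left(J \right)} = 7 \frac{J - 1}{J + J} = 7 \frac{-1 + J}{2 J} = \frac{7 \left(-1 + J\right)}{2 J}$)
$c{\left(b,q \right)} = \frac{-2 + b}{b + q}$ ($c{\left(b,q \right)} = \frac{b - 2}{q + b} = \frac{-2 + b}{b + q}$)
$c{\left(G{\left(-5 \right)},54 \right)} \left(-73\right) = \frac{-2 + \frac{7 \left(-1 - 5\right)}{2 \left(-5\right)}}{\frac{7 \left(-1 - 5\right)}{2 \left(-5\right)} + 54} \left(-73\right) = \frac{-2 + \frac{7}{2} \left(- \frac{1}{5}\right) \left(-6\right)}{\frac{7}{2} \left(- \frac{1}{5}\right) \left(-6\right) + 54} \left(-73\right) = \frac{-2 + \frac{21}{5}}{\frac{21}{5} + 54} \left(-73\right) = \frac{1}{\frac{291}{5}} \cdot \frac{11}{5} \left(-73\right) = \frac{5}{291} \cdot \frac{11}{5} \left(-73\right) = \frac{11}{291} \left(-73\right) = - \frac{803}{291}$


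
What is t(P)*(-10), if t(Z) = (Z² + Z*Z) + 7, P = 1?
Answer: -90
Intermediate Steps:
t(Z) = 7 + 2*Z² (t(Z) = (Z² + Z²) + 7 = 2*Z² + 7 = 7 + 2*Z²)
t(P)*(-10) = (7 + 2*1²)*(-10) = (7 + 2*1)*(-10) = (7 + 2)*(-10) = 9*(-10) = -90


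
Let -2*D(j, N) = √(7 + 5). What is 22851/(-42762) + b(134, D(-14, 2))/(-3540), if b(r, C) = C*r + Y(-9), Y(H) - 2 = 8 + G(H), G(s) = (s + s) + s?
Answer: -13360931/25229580 + 67*√3/1770 ≈ -0.46401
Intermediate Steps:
G(s) = 3*s (G(s) = 2*s + s = 3*s)
D(j, N) = -√3 (D(j, N) = -√(7 + 5)/2 = -√3)
Y(H) = 10 + 3*H (Y(H) = 2 + (8 + 3*H) = 10 + 3*H)
b(r, C) = -17 + C*r (b(r, C) = C*r + (10 + 3*(-9)) = C*r + (10 - 27) = C*r - 17 = -17 + C*r)
22851/(-42762) + b(134, D(-14, 2))/(-3540) = 22851/(-42762) + (-17 - √3*134)/(-3540) = 22851*(-1/42762) + (-17 - 134*√3)*(-1/3540) = -7617/14254 + (17/3540 + 67*√3/1770) = -13360931/25229580 + 67*√3/1770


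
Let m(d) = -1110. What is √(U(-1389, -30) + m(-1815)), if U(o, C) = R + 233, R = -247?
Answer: 2*I*√281 ≈ 33.526*I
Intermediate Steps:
U(o, C) = -14 (U(o, C) = -247 + 233 = -14)
√(U(-1389, -30) + m(-1815)) = √(-14 - 1110) = √(-1124) = 2*I*√281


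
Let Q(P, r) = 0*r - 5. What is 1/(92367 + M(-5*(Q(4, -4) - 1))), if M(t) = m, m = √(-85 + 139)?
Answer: 3421/315987505 - √6/2843887545 ≈ 1.0826e-5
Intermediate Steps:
Q(P, r) = -5 (Q(P, r) = 0 - 5 = -5)
m = 3*√6 (m = √54 = 3*√6 ≈ 7.3485)
M(t) = 3*√6
1/(92367 + M(-5*(Q(4, -4) - 1))) = 1/(92367 + 3*√6)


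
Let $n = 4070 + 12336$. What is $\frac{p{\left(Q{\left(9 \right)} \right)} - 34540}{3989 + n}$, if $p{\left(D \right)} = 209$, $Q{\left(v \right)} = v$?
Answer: $- \frac{34331}{20395} \approx -1.6833$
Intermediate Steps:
$n = 16406$
$\frac{p{\left(Q{\left(9 \right)} \right)} - 34540}{3989 + n} = \frac{209 - 34540}{3989 + 16406} = - \frac{34331}{20395}$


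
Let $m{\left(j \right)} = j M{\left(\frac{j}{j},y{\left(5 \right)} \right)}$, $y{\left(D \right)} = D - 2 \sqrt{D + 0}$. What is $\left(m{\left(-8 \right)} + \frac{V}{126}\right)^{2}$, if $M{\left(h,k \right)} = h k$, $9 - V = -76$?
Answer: $\frac{44873305}{15876} - \frac{79280 \sqrt{5}}{63} \approx 12.59$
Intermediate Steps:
$y{\left(D \right)} = D - 2 \sqrt{D}$
$V = 85$ ($V = 9 - -76 = 9 + 76 = 85$)
$m{\left(j \right)} = j \left(5 - 2 \sqrt{5}\right)$ ($m{\left(j \right)} = j \frac{j}{j} \left(5 - 2 \sqrt{5}\right) = j 1 \left(5 - 2 \sqrt{5}\right) = j \left(5 - 2 \sqrt{5}\right)$)
$\left(m{\left(-8 \right)} + \frac{V}{126}\right)^{2} = \left(- 8 \left(5 - 2 \sqrt{5}\right) + \frac{85}{126}\right)^{2} = \left(\left(-40 + 16 \sqrt{5}\right) + 85 \cdot \frac{1}{126}\right)^{2} = \left(\left(-40 + 16 \sqrt{5}\right) + \frac{85}{126}\right)^{2} = \left(- \frac{4955}{126} + 16 \sqrt{5}\right)^{2}$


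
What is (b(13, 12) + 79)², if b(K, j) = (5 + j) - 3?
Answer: 8649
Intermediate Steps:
b(K, j) = 2 + j
(b(13, 12) + 79)² = ((2 + 12) + 79)² = (14 + 79)² = 93² = 8649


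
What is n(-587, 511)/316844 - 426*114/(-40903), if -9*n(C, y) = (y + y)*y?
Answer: 58561821809/58319415594 ≈ 1.0042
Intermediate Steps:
n(C, y) = -2*y²/9 (n(C, y) = -(y + y)*y/9 = -2*y*y/9 = -2*y²/9)
n(-587, 511)/316844 - 426*114/(-40903) = -2/9*511²/316844 - 426*114/(-40903) = -2/9*261121*(1/316844) - 48564*(-1/40903) = -522242/9*1/316844 + 48564/40903 = -261121/1425798 + 48564/40903 = 58561821809/58319415594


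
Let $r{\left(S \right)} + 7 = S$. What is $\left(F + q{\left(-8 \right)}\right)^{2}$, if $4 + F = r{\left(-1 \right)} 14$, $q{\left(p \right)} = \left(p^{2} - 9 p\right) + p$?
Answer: $144$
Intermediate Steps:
$r{\left(S \right)} = -7 + S$
$q{\left(p \right)} = p^{2} - 8 p$
$F = -116$ ($F = -4 + \left(-7 - 1\right) 14 = -4 - 112 = -116$)
$\left(F + q{\left(-8 \right)}\right)^{2} = \left(-116 - 8 \left(-8 - 8\right)\right)^{2} = \left(-116 - -128\right)^{2} = \left(-116 + 128\right)^{2} = 12^{2} = 144$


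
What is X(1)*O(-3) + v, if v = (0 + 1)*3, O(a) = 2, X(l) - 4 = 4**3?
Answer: 139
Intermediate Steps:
X(l) = 68 (X(l) = 4 + 4**3 = 4 + 64 = 68)
v = 3 (v = 1*3 = 3)
X(1)*O(-3) + v = 68*2 + 3 = 136 + 3 = 139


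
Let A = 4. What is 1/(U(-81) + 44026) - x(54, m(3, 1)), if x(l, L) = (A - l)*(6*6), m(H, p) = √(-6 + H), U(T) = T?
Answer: 79101001/43945 ≈ 1800.0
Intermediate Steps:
x(l, L) = 144 - 36*l (x(l, L) = (4 - l)*(6*6) = (4 - l)*36 = 144 - 36*l)
1/(U(-81) + 44026) - x(54, m(3, 1)) = 1/(-81 + 44026) - (144 - 36*54) = 1/43945 - (144 - 1944) = 1/43945 - 1*(-1800) = 1/43945 + 1800 = 79101001/43945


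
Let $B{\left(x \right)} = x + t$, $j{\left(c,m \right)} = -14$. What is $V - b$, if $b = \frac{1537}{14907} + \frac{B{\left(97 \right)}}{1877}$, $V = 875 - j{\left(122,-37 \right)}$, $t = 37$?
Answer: $\frac{24869727784}{27980439} \approx 888.83$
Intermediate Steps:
$V = 889$ ($V = 875 - -14 = 875 + 14 = 889$)
$B{\left(x \right)} = 37 + x$ ($B{\left(x \right)} = x + 37 = 37 + x$)
$b = \frac{4882487}{27980439}$ ($b = \frac{1537}{14907} + \frac{37 + 97}{1877} = 1537 \cdot \frac{1}{14907} + 134 \cdot \frac{1}{1877} = \frac{1537}{14907} + \frac{134}{1877} = \frac{4882487}{27980439} \approx 0.1745$)
$V - b = 889 - \frac{4882487}{27980439} = \frac{24869727784}{27980439}$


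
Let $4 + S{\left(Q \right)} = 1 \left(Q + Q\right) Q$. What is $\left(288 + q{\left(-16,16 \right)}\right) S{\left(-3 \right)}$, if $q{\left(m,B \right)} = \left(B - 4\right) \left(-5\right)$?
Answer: $3192$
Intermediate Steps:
$q{\left(m,B \right)} = 20 - 5 B$ ($q{\left(m,B \right)} = \left(-4 + B\right) \left(-5\right) = 20 - 5 B$)
$S{\left(Q \right)} = -4 + 2 Q^{2}$ ($S{\left(Q \right)} = -4 + 1 \left(Q + Q\right) Q = -4 + 1 \cdot 2 Q Q = -4 + 2 Q Q = -4 + 2 Q^{2}$)
$\left(288 + q{\left(-16,16 \right)}\right) S{\left(-3 \right)} = \left(288 + \left(20 - 80\right)\right) \left(-4 + 2 \left(-3\right)^{2}\right) = \left(288 + \left(20 - 80\right)\right) \left(-4 + 2 \cdot 9\right) = \left(288 - 60\right) \left(-4 + 18\right) = 228 \cdot 14 = 3192$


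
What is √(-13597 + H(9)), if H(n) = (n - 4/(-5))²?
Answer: 2*I*√84381/5 ≈ 116.19*I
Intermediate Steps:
H(n) = (⅘ + n)² (H(n) = (n - 4*(-⅕))² = (n + ⅘)² = (⅘ + n)²)
√(-13597 + H(9)) = √(-13597 + (4 + 5*9)²/25) = √(-13597 + (4 + 45)²/25) = √(-13597 + (1/25)*49²) = √(-13597 + (1/25)*2401) = √(-13597 + 2401/25) = √(-337524/25) = 2*I*√84381/5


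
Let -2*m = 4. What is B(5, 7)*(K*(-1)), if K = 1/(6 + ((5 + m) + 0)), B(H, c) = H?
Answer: -5/9 ≈ -0.55556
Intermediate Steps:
m = -2 (m = -½*4 = -2)
K = ⅑ (K = 1/(6 + ((5 - 2) + 0)) = 1/(6 + (3 + 0)) = 1/(6 + 3) = 1/9 = ⅑ ≈ 0.11111)
B(5, 7)*(K*(-1)) = 5*((⅑)*(-1)) = 5*(-⅑) = -5/9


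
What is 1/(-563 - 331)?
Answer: -1/894 ≈ -0.0011186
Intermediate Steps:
1/(-563 - 331) = 1/(-894) = -1/894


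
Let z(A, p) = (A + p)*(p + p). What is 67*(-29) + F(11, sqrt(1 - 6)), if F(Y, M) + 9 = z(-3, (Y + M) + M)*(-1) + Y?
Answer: -2077 - 76*I*sqrt(5) ≈ -2077.0 - 169.94*I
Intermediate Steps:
z(A, p) = 2*p*(A + p) (z(A, p) = (A + p)*(2*p) = 2*p*(A + p))
F(Y, M) = -9 + Y - 2*(Y + 2*M)*(-3 + Y + 2*M) (F(Y, M) = -9 + ((2*((Y + M) + M)*(-3 + ((Y + M) + M)))*(-1) + Y) = -9 + ((2*((M + Y) + M)*(-3 + ((M + Y) + M)))*(-1) + Y) = -9 + ((2*(Y + 2*M)*(-3 + (Y + 2*M)))*(-1) + Y) = -9 + ((2*(Y + 2*M)*(-3 + Y + 2*M))*(-1) + Y) = -9 + (-2*(Y + 2*M)*(-3 + Y + 2*M) + Y) = -9 + (Y - 2*(Y + 2*M)*(-3 + Y + 2*M)) = -9 + Y - 2*(Y + 2*M)*(-3 + Y + 2*M))
67*(-29) + F(11, sqrt(1 - 6)) = 67*(-29) + (-9 + 11 - 2*(11 + 2*sqrt(1 - 6))*(-3 + 11 + 2*sqrt(1 - 6))) = -1943 + (-9 + 11 - 2*(11 + 2*sqrt(-5))*(-3 + 11 + 2*sqrt(-5))) = -1943 + (-9 + 11 - 2*(11 + 2*(I*sqrt(5)))*(-3 + 11 + 2*(I*sqrt(5)))) = -1943 + (-9 + 11 - 2*(11 + 2*I*sqrt(5))*(-3 + 11 + 2*I*sqrt(5))) = -1943 + (-9 + 11 - 2*(11 + 2*I*sqrt(5))*(8 + 2*I*sqrt(5))) = -1943 + (-9 + 11 - 2*(8 + 2*I*sqrt(5))*(11 + 2*I*sqrt(5))) = -1943 + (2 - 2*(8 + 2*I*sqrt(5))*(11 + 2*I*sqrt(5))) = -1941 - 2*(8 + 2*I*sqrt(5))*(11 + 2*I*sqrt(5))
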